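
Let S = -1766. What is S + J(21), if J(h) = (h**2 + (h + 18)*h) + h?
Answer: -485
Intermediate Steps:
J(h) = h + h**2 + h*(18 + h) (J(h) = (h**2 + (18 + h)*h) + h = (h**2 + h*(18 + h)) + h = h + h**2 + h*(18 + h))
S + J(21) = -1766 + 21*(19 + 2*21) = -1766 + 21*(19 + 42) = -1766 + 21*61 = -1766 + 1281 = -485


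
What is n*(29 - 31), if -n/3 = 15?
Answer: 90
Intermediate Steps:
n = -45 (n = -3*15 = -45)
n*(29 - 31) = -45*(29 - 31) = -45*(-2) = 90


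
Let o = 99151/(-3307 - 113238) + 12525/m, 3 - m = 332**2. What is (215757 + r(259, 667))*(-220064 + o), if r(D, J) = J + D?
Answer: -47118383922853104816/988131265 ≈ -4.7684e+10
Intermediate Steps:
r(D, J) = D + J
m = -110221 (m = 3 - 1*332**2 = 3 - 1*110224 = 3 - 110224 = -110221)
o = -952942192/988131265 (o = 99151/(-3307 - 113238) + 12525/(-110221) = 99151/(-116545) + 12525*(-1/110221) = 99151*(-1/116545) - 12525/110221 = -7627/8965 - 12525/110221 = -952942192/988131265 ≈ -0.96439)
(215757 + r(259, 667))*(-220064 + o) = (215757 + (259 + 667))*(-220064 - 952942192/988131265) = (215757 + 926)*(-217453071643152/988131265) = 216683*(-217453071643152/988131265) = -47118383922853104816/988131265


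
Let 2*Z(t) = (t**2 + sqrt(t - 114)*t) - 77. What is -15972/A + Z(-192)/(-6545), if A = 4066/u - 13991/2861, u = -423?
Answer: 252375703380487/229742838710 + 288*I*sqrt(34)/6545 ≈ 1098.5 + 0.25658*I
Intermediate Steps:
Z(t) = -77/2 + t**2/2 + t*sqrt(-114 + t)/2 (Z(t) = ((t**2 + sqrt(t - 114)*t) - 77)/2 = ((t**2 + sqrt(-114 + t)*t) - 77)/2 = ((t**2 + t*sqrt(-114 + t)) - 77)/2 = (-77 + t**2 + t*sqrt(-114 + t))/2 = -77/2 + t**2/2 + t*sqrt(-114 + t)/2)
A = -17551019/1210203 (A = 4066/(-423) - 13991/2861 = 4066*(-1/423) - 13991*1/2861 = -4066/423 - 13991/2861 = -17551019/1210203 ≈ -14.503)
-15972/A + Z(-192)/(-6545) = -15972/(-17551019/1210203) + (-77/2 + (1/2)*(-192)**2 + (1/2)*(-192)*sqrt(-114 - 192))/(-6545) = -15972*(-1210203/17551019) + (-77/2 + (1/2)*36864 + (1/2)*(-192)*sqrt(-306))*(-1/6545) = 19329362316/17551019 + (-77/2 + 18432 + (1/2)*(-192)*(3*I*sqrt(34)))*(-1/6545) = 19329362316/17551019 + (-77/2 + 18432 - 288*I*sqrt(34))*(-1/6545) = 19329362316/17551019 + (36787/2 - 288*I*sqrt(34))*(-1/6545) = 19329362316/17551019 + (-36787/13090 + 288*I*sqrt(34)/6545) = 252375703380487/229742838710 + 288*I*sqrt(34)/6545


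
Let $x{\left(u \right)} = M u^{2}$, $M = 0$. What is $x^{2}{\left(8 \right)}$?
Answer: $0$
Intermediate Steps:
$x{\left(u \right)} = 0$ ($x{\left(u \right)} = 0 u^{2} = 0$)
$x^{2}{\left(8 \right)} = 0^{2} = 0$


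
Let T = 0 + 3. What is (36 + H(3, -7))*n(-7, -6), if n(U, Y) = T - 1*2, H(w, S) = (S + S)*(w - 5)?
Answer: 64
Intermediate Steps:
T = 3
H(w, S) = 2*S*(-5 + w) (H(w, S) = (2*S)*(-5 + w) = 2*S*(-5 + w))
n(U, Y) = 1 (n(U, Y) = 3 - 1*2 = 3 - 2 = 1)
(36 + H(3, -7))*n(-7, -6) = (36 + 2*(-7)*(-5 + 3))*1 = (36 + 2*(-7)*(-2))*1 = (36 + 28)*1 = 64*1 = 64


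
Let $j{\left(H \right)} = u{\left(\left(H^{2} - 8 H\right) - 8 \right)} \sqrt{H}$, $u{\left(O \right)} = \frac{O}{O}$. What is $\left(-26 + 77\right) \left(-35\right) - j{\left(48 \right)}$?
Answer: $-1785 - 4 \sqrt{3} \approx -1791.9$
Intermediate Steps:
$u{\left(O \right)} = 1$
$j{\left(H \right)} = \sqrt{H}$ ($j{\left(H \right)} = 1 \sqrt{H} = \sqrt{H}$)
$\left(-26 + 77\right) \left(-35\right) - j{\left(48 \right)} = \left(-26 + 77\right) \left(-35\right) - \sqrt{48} = 51 \left(-35\right) - 4 \sqrt{3} = -1785 - 4 \sqrt{3}$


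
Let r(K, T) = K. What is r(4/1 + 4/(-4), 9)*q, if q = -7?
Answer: -21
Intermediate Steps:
r(4/1 + 4/(-4), 9)*q = (4/1 + 4/(-4))*(-7) = (4*1 + 4*(-1/4))*(-7) = (4 - 1)*(-7) = 3*(-7) = -21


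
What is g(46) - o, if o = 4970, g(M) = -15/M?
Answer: -228635/46 ≈ -4970.3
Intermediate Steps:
g(46) - o = -15/46 - 1*4970 = -15*1/46 - 4970 = -15/46 - 4970 = -228635/46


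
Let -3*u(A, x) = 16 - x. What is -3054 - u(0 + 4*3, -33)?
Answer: -9113/3 ≈ -3037.7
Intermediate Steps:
u(A, x) = -16/3 + x/3 (u(A, x) = -(16 - x)/3 = -16/3 + x/3)
-3054 - u(0 + 4*3, -33) = -3054 - (-16/3 + (1/3)*(-33)) = -3054 - (-16/3 - 11) = -3054 - 1*(-49/3) = -3054 + 49/3 = -9113/3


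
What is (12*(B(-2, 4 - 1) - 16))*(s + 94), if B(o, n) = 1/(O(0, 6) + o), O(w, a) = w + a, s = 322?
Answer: -78624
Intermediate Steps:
O(w, a) = a + w
B(o, n) = 1/(6 + o) (B(o, n) = 1/((6 + 0) + o) = 1/(6 + o))
(12*(B(-2, 4 - 1) - 16))*(s + 94) = (12*(1/(6 - 2) - 16))*(322 + 94) = (12*(1/4 - 16))*416 = (12*(-63/4))*416 = -189*416 = -78624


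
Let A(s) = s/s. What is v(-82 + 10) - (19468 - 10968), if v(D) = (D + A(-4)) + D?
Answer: -8643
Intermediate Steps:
A(s) = 1
v(D) = 1 + 2*D (v(D) = (D + 1) + D = (1 + D) + D = 1 + 2*D)
v(-82 + 10) - (19468 - 10968) = (1 + 2*(-82 + 10)) - (19468 - 10968) = (1 + 2*(-72)) - 1*8500 = (1 - 144) - 8500 = -143 - 8500 = -8643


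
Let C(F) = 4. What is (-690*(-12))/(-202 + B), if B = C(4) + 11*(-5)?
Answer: -360/11 ≈ -32.727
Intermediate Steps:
B = -51 (B = 4 + 11*(-5) = 4 - 55 = -51)
(-690*(-12))/(-202 + B) = (-690*(-12))/(-202 - 51) = 8280/(-253) = 8280*(-1/253) = -360/11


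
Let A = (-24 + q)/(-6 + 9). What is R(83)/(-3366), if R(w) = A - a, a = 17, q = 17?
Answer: 29/5049 ≈ 0.0057437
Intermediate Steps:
A = -7/3 (A = (-24 + 17)/(-6 + 9) = -7/3 ≈ -2.3333)
R(w) = -58/3 (R(w) = -7/3 - 1*17 = -7/3 - 17 = -58/3)
R(83)/(-3366) = -58/3/(-3366) = -58/3*(-1/3366) = 29/5049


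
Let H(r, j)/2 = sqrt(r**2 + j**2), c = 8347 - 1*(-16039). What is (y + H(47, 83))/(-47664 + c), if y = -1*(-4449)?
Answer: -4449/23278 - sqrt(9098)/11639 ≈ -0.19932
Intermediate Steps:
c = 24386 (c = 8347 + 16039 = 24386)
y = 4449
H(r, j) = 2*sqrt(j**2 + r**2) (H(r, j) = 2*sqrt(r**2 + j**2) = 2*sqrt(j**2 + r**2))
(y + H(47, 83))/(-47664 + c) = (4449 + 2*sqrt(83**2 + 47**2))/(-47664 + 24386) = (4449 + 2*sqrt(6889 + 2209))/(-23278) = (4449 + 2*sqrt(9098))*(-1/23278) = -4449/23278 - sqrt(9098)/11639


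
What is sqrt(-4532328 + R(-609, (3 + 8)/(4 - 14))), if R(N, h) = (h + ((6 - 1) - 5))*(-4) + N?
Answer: 19*I*sqrt(313915)/5 ≈ 2129.1*I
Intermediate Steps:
R(N, h) = N - 4*h (R(N, h) = (h + (5 - 5))*(-4) + N = (h + 0)*(-4) + N = h*(-4) + N = -4*h + N = N - 4*h)
sqrt(-4532328 + R(-609, (3 + 8)/(4 - 14))) = sqrt(-4532328 + (-609 - 4*(3 + 8)/(4 - 14))) = sqrt(-4532328 + (-609 - 44/(-10))) = sqrt(-4532328 + (-609 - 44*(-1)/10)) = sqrt(-4532328 + (-609 - 4*(-11/10))) = sqrt(-4532328 + (-609 + 22/5)) = sqrt(-4532328 - 3023/5) = sqrt(-22664663/5) = 19*I*sqrt(313915)/5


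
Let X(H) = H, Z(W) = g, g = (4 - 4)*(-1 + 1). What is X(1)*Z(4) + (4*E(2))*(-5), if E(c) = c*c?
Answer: -80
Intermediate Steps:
E(c) = c**2
g = 0 (g = 0*0 = 0)
Z(W) = 0
X(1)*Z(4) + (4*E(2))*(-5) = 1*0 + (4*2**2)*(-5) = 0 + (4*4)*(-5) = 0 + 16*(-5) = 0 - 80 = -80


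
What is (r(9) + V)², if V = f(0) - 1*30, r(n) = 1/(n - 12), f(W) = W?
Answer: 8281/9 ≈ 920.11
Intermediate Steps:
r(n) = 1/(-12 + n)
V = -30 (V = 0 - 1*30 = 0 - 30 = -30)
(r(9) + V)² = (1/(-12 + 9) - 30)² = (1/(-3) - 30)² = (-⅓ - 30)² = (-91/3)² = 8281/9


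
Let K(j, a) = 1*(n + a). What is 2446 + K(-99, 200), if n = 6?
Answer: 2652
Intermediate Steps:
K(j, a) = 6 + a (K(j, a) = 1*(6 + a) = 6 + a)
2446 + K(-99, 200) = 2446 + (6 + 200) = 2446 + 206 = 2652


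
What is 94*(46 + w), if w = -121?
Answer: -7050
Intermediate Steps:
94*(46 + w) = 94*(46 - 121) = 94*(-75) = -7050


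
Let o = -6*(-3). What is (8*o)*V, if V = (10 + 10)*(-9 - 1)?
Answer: -28800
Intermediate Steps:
o = 18
V = -200 (V = 20*(-10) = -200)
(8*o)*V = (8*18)*(-200) = 144*(-200) = -28800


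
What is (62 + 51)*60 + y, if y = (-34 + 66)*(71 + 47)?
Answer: 10556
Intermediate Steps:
y = 3776 (y = 32*118 = 3776)
(62 + 51)*60 + y = (62 + 51)*60 + 3776 = 113*60 + 3776 = 6780 + 3776 = 10556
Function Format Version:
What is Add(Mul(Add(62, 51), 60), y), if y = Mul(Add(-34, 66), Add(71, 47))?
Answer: 10556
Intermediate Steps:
y = 3776 (y = Mul(32, 118) = 3776)
Add(Mul(Add(62, 51), 60), y) = Add(Mul(Add(62, 51), 60), 3776) = Add(Mul(113, 60), 3776) = Add(6780, 3776) = 10556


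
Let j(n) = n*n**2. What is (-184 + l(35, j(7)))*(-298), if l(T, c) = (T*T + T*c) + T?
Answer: -3898138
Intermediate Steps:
j(n) = n**3
l(T, c) = T + T**2 + T*c (l(T, c) = (T**2 + T*c) + T = T + T**2 + T*c)
(-184 + l(35, j(7)))*(-298) = (-184 + 35*(1 + 35 + 7**3))*(-298) = (-184 + 35*(1 + 35 + 343))*(-298) = (-184 + 35*379)*(-298) = (-184 + 13265)*(-298) = 13081*(-298) = -3898138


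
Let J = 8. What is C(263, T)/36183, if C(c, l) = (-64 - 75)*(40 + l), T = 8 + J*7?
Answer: -14456/36183 ≈ -0.39952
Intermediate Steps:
T = 64 (T = 8 + 8*7 = 8 + 56 = 64)
C(c, l) = -5560 - 139*l (C(c, l) = -139*(40 + l) = -5560 - 139*l)
C(263, T)/36183 = (-5560 - 139*64)/36183 = (-5560 - 8896)*(1/36183) = -14456*1/36183 = -14456/36183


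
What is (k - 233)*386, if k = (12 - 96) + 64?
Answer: -97658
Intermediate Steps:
k = -20 (k = -84 + 64 = -20)
(k - 233)*386 = (-20 - 233)*386 = -253*386 = -97658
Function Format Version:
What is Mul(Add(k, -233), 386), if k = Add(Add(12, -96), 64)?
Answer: -97658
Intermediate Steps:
k = -20 (k = Add(-84, 64) = -20)
Mul(Add(k, -233), 386) = Mul(Add(-20, -233), 386) = Mul(-253, 386) = -97658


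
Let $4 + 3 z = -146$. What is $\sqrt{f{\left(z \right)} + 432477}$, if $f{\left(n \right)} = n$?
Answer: $\sqrt{432427} \approx 657.59$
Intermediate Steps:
$z = -50$ ($z = - \frac{4}{3} + \frac{1}{3} \left(-146\right) = - \frac{4}{3} - \frac{146}{3} = -50$)
$\sqrt{f{\left(z \right)} + 432477} = \sqrt{-50 + 432477} = \sqrt{432427}$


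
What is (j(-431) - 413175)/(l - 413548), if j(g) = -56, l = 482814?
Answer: -413231/69266 ≈ -5.9659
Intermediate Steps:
(j(-431) - 413175)/(l - 413548) = (-56 - 413175)/(482814 - 413548) = -413231/69266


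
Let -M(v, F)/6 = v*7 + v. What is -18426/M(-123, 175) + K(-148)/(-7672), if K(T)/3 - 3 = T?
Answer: -361448/117957 ≈ -3.0642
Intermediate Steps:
M(v, F) = -48*v (M(v, F) = -6*(v*7 + v) = -6*(7*v + v) = -48*v)
K(T) = 9 + 3*T
-18426/M(-123, 175) + K(-148)/(-7672) = -18426/((-48*(-123))) + (9 + 3*(-148))/(-7672) = -18426/5904 + (9 - 444)*(-1/7672) = -18426*1/5904 - 435*(-1/7672) = -3071/984 + 435/7672 = -361448/117957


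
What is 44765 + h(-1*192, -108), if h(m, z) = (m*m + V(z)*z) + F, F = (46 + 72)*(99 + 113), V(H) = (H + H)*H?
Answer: -2412779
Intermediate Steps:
V(H) = 2*H² (V(H) = (2*H)*H = 2*H²)
F = 25016 (F = 118*212 = 25016)
h(m, z) = 25016 + m² + 2*z³ (h(m, z) = (m*m + (2*z²)*z) + 25016 = (m² + 2*z³) + 25016 = 25016 + m² + 2*z³)
44765 + h(-1*192, -108) = 44765 + (25016 + (-1*192)² + 2*(-108)³) = 44765 + (25016 + (-192)² + 2*(-1259712)) = 44765 + (25016 + 36864 - 2519424) = 44765 - 2457544 = -2412779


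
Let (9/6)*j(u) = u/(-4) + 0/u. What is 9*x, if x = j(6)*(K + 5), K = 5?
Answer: -90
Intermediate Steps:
j(u) = -u/6 (j(u) = 2*(u/(-4) + 0/u)/3 = 2*(u*(-1/4) + 0)/3 = 2*(-u/4 + 0)/3 = 2*(-u/4)/3 = -u/6)
x = -10 (x = (-1/6*6)*(5 + 5) = -1*10 = -10)
9*x = 9*(-10) = -90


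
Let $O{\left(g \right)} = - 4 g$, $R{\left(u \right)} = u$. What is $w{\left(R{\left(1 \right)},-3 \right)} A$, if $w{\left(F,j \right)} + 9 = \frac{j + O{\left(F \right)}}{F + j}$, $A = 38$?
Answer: $-209$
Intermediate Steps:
$w{\left(F,j \right)} = -9 + \frac{j - 4 F}{F + j}$
$w{\left(R{\left(1 \right)},-3 \right)} A = \frac{\left(-13\right) 1 - -24}{1 - 3} \cdot 38 = \frac{-13 + 24}{-2} \cdot 38 = \left(- \frac{1}{2}\right) 11 \cdot 38 = \left(- \frac{11}{2}\right) 38 = -209$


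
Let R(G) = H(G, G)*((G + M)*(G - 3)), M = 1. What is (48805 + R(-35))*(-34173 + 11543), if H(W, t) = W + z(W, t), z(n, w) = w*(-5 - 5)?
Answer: -10314414550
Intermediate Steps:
z(n, w) = -10*w (z(n, w) = w*(-10) = -10*w)
H(W, t) = W - 10*t
R(G) = -9*G*(1 + G)*(-3 + G) (R(G) = (G - 10*G)*((G + 1)*(G - 3)) = (-9*G)*((1 + G)*(-3 + G)) = -9*G*(1 + G)*(-3 + G))
(48805 + R(-35))*(-34173 + 11543) = (48805 + 9*(-35)*(3 - 1*(-35)**2 + 2*(-35)))*(-34173 + 11543) = (48805 + 9*(-35)*(3 - 1*1225 - 70))*(-22630) = (48805 + 9*(-35)*(3 - 1225 - 70))*(-22630) = (48805 + 9*(-35)*(-1292))*(-22630) = (48805 + 406980)*(-22630) = 455785*(-22630) = -10314414550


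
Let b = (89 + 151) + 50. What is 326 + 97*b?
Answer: 28456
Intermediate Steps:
b = 290 (b = 240 + 50 = 290)
326 + 97*b = 326 + 97*290 = 326 + 28130 = 28456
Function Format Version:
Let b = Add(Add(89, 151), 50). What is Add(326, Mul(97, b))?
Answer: 28456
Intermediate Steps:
b = 290 (b = Add(240, 50) = 290)
Add(326, Mul(97, b)) = Add(326, Mul(97, 290)) = Add(326, 28130) = 28456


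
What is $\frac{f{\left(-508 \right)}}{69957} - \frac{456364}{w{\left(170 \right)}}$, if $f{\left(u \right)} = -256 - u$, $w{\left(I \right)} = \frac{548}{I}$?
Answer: $- \frac{150760984474}{1064901} \approx -1.4157 \cdot 10^{5}$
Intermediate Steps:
$\frac{f{\left(-508 \right)}}{69957} - \frac{456364}{w{\left(170 \right)}} = \frac{-256 - -508}{69957} - \frac{456364}{548 \cdot \frac{1}{170}} = \left(-256 + 508\right) \frac{1}{69957} - \frac{456364}{548 \cdot \frac{1}{170}} = 252 \cdot \frac{1}{69957} - \frac{456364}{\frac{274}{85}} = \frac{28}{7773} - \frac{19395470}{137} = - \frac{150760984474}{1064901}$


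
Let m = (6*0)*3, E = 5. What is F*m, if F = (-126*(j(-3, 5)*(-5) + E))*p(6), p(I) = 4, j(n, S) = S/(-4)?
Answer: 0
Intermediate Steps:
j(n, S) = -S/4 (j(n, S) = S*(-¼) = -S/4)
m = 0 (m = 0*3 = 0)
F = -5670 (F = -126*(-¼*5*(-5) + 5)*4 = -126*(-5/4*(-5) + 5)*4 = -126*(25/4 + 5)*4 = -126*45/4*4 = -21*135/2*4 = -2835/2*4 = -5670)
F*m = -5670*0 = 0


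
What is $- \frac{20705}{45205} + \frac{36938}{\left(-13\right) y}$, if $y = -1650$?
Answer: $\frac{11142364}{8814975} \approx 1.264$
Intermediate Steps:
$- \frac{20705}{45205} + \frac{36938}{\left(-13\right) y} = - \frac{20705}{45205} + \frac{36938}{\left(-13\right) \left(-1650\right)} = \left(-20705\right) \frac{1}{45205} + \frac{36938}{21450} = - \frac{4141}{9041} + 36938 \cdot \frac{1}{21450} = - \frac{4141}{9041} + \frac{1679}{975} = \frac{11142364}{8814975}$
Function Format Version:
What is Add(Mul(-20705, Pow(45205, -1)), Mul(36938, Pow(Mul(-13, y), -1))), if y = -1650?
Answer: Rational(11142364, 8814975) ≈ 1.2640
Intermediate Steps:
Add(Mul(-20705, Pow(45205, -1)), Mul(36938, Pow(Mul(-13, y), -1))) = Add(Mul(-20705, Pow(45205, -1)), Mul(36938, Pow(Mul(-13, -1650), -1))) = Add(Mul(-20705, Rational(1, 45205)), Mul(36938, Pow(21450, -1))) = Add(Rational(-4141, 9041), Mul(36938, Rational(1, 21450))) = Add(Rational(-4141, 9041), Rational(1679, 975)) = Rational(11142364, 8814975)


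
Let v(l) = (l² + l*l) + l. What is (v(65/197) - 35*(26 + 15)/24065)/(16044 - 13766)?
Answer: 45581066/212751209663 ≈ 0.00021425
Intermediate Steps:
v(l) = l + 2*l² (v(l) = (l² + l²) + l = 2*l² + l = l + 2*l²)
(v(65/197) - 35*(26 + 15)/24065)/(16044 - 13766) = ((65/197)*(1 + 2*(65/197)) - 35*(26 + 15)/24065)/(16044 - 13766) = ((65*(1/197))*(1 + 2*(65*(1/197))) - 35*41*(1/24065))/2278 = (65*(1 + 2*(65/197))/197 - 1435*1/24065)*(1/2278) = (65*(1 + 130/197)/197 - 287/4813)*(1/2278) = ((65/197)*(327/197) - 287/4813)*(1/2278) = (21255/38809 - 287/4813)*(1/2278) = (91162132/186787717)*(1/2278) = 45581066/212751209663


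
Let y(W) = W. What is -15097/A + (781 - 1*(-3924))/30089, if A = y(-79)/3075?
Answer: 1396830293170/2377031 ≈ 5.8764e+5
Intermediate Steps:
A = -79/3075 ≈ -0.025691
-15097/A + (781 - 1*(-3924))/30089 = -15097/(-79/3075) + (781 - 1*(-3924))/30089 = -15097*(-3075/79) + (781 + 3924)*(1/30089) = 46423275/79 + 4705*(1/30089) = 46423275/79 + 4705/30089 = 1396830293170/2377031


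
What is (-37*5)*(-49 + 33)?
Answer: 2960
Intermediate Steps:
(-37*5)*(-49 + 33) = -185*(-16) = 2960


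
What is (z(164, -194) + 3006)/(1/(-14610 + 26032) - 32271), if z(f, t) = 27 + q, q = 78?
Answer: -35533842/368599361 ≈ -0.096402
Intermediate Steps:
z(f, t) = 105 (z(f, t) = 27 + 78 = 105)
(z(164, -194) + 3006)/(1/(-14610 + 26032) - 32271) = (105 + 3006)/(1/(-14610 + 26032) - 32271) = 3111/(1/11422 - 32271) = 3111/(-368599361/11422) = 3111*(-11422/368599361) = -35533842/368599361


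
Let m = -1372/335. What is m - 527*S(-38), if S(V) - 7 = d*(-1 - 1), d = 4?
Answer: 175173/335 ≈ 522.90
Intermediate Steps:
S(V) = -1 (S(V) = 7 + 4*(-1 - 1) = 7 + 4*(-2) = 7 - 8 = -1)
m = -1372/335 (m = -1372*1/335 = -1372/335 ≈ -4.0955)
m - 527*S(-38) = -1372/335 - 527*(-1) = -1372/335 + 527 = 175173/335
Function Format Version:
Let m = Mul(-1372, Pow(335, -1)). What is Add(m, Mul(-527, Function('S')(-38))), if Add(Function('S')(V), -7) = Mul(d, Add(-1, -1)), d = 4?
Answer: Rational(175173, 335) ≈ 522.90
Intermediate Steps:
Function('S')(V) = -1 (Function('S')(V) = Add(7, Mul(4, Add(-1, -1))) = Add(7, Mul(4, -2)) = Add(7, -8) = -1)
m = Rational(-1372, 335) (m = Mul(-1372, Rational(1, 335)) = Rational(-1372, 335) ≈ -4.0955)
Add(m, Mul(-527, Function('S')(-38))) = Add(Rational(-1372, 335), Mul(-527, -1)) = Add(Rational(-1372, 335), 527) = Rational(175173, 335)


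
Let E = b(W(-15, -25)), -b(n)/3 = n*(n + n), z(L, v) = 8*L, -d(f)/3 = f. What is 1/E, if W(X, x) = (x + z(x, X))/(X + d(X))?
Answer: -2/675 ≈ -0.0029630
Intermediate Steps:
d(f) = -3*f
W(X, x) = -9*x/(2*X) (W(X, x) = (x + 8*x)/(X - 3*X) = (9*x)/((-2*X)) = (9*x)*(-1/(2*X)) = -9*x/(2*X))
b(n) = -6*n² (b(n) = -3*n*(n + n) = -3*n*2*n = -6*n²)
E = -675/2 (E = -6*(-9/2*(-25)/(-15))² = -6*(-9/2*(-25)*(-1/15))² = -6*(-15/2)² = -6*225/4 = -675/2 ≈ -337.50)
1/E = 1/(-675/2) = -2/675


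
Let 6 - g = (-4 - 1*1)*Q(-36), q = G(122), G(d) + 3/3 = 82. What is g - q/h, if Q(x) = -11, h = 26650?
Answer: -1305931/26650 ≈ -49.003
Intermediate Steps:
G(d) = 81 (G(d) = -1 + 82 = 81)
q = 81
g = -49 (g = 6 - (-4 - 1*1)*(-11) = 6 - (-4 - 1)*(-11) = 6 - (-5)*(-11) = 6 - 1*55 = 6 - 55 = -49)
g - q/h = -49 - 81/26650 = -1305931/26650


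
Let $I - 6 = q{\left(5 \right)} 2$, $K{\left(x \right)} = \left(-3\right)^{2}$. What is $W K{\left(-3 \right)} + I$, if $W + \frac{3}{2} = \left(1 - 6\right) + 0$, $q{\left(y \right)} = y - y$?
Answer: $- \frac{105}{2} \approx -52.5$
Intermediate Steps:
$K{\left(x \right)} = 9$
$q{\left(y \right)} = 0$
$I = 6$ ($I = 6 + 0 \cdot 2 = 6 + 0 = 6$)
$W = - \frac{13}{2}$ ($W = - \frac{3}{2} + \left(\left(1 - 6\right) + 0\right) = - \frac{3}{2} + \left(-5 + 0\right) = - \frac{3}{2} - 5 = - \frac{13}{2} \approx -6.5$)
$W K{\left(-3 \right)} + I = \left(- \frac{13}{2}\right) 9 + 6 = - \frac{117}{2} + 6 = - \frac{105}{2}$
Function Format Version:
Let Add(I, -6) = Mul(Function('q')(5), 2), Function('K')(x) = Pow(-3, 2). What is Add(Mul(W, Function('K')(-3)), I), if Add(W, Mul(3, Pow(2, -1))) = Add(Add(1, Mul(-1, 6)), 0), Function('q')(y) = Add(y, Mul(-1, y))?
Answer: Rational(-105, 2) ≈ -52.500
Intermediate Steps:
Function('K')(x) = 9
Function('q')(y) = 0
I = 6 (I = Add(6, Mul(0, 2)) = Add(6, 0) = 6)
W = Rational(-13, 2) (W = Add(Rational(-3, 2), Add(Add(1, Mul(-1, 6)), 0)) = Add(Rational(-3, 2), Add(Add(1, -6), 0)) = Add(Rational(-3, 2), Add(-5, 0)) = Add(Rational(-3, 2), -5) = Rational(-13, 2) ≈ -6.5000)
Add(Mul(W, Function('K')(-3)), I) = Add(Mul(Rational(-13, 2), 9), 6) = Add(Rational(-117, 2), 6) = Rational(-105, 2)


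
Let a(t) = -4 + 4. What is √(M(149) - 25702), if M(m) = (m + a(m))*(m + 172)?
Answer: √22127 ≈ 148.75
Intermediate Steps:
a(t) = 0
M(m) = m*(172 + m) (M(m) = (m + 0)*(m + 172) = m*(172 + m))
√(M(149) - 25702) = √(149*(172 + 149) - 25702) = √(149*321 - 25702) = √(47829 - 25702) = √22127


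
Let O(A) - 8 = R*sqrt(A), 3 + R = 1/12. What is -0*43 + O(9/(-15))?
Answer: 8 - 7*I*sqrt(15)/12 ≈ 8.0 - 2.2592*I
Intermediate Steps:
R = -35/12 (R = -3 + 1/12 = -35/12 ≈ -2.9167)
O(A) = 8 - 35*sqrt(A)/12
-0*43 + O(9/(-15)) = -0*43 + (8 - 35*3*(I*sqrt(15)/15)/12) = -111*0 + (8 - 35*I*sqrt(15)/5/12) = 0 + (8 - 7*I*sqrt(15)/12) = 8 - 7*I*sqrt(15)/12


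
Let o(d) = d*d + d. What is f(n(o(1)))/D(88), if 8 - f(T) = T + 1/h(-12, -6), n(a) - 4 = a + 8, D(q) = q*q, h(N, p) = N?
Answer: -71/92928 ≈ -0.00076403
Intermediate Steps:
o(d) = d + d² (o(d) = d² + d = d + d²)
D(q) = q²
n(a) = 12 + a (n(a) = 4 + (a + 8) = 4 + (8 + a) = 12 + a)
f(T) = 97/12 - T (f(T) = 8 - (T + 1/(-12)) = 8 - (T - 1/12) = 8 - (-1/12 + T) = 8 + (1/12 - T) = 97/12 - T)
f(n(o(1)))/D(88) = (97/12 - (12 + 1*(1 + 1)))/(88²) = (97/12 - (12 + 1*2))/7744 = (97/12 - (12 + 2))*(1/7744) = (97/12 - 1*14)*(1/7744) = (97/12 - 14)*(1/7744) = -71/12*1/7744 = -71/92928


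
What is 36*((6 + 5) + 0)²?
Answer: 4356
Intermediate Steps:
36*((6 + 5) + 0)² = 36*(11 + 0)² = 36*11² = 36*121 = 4356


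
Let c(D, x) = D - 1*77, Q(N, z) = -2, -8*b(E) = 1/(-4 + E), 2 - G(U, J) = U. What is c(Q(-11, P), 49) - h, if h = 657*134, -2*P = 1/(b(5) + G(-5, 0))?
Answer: -88117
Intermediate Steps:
G(U, J) = 2 - U
b(E) = -1/(8*(-4 + E))
P = -4/55 (P = -1/(2*(-1/(-32 + 8*5) + (2 - 1*(-5)))) = -1/(2*(-1/(-32 + 40) + (2 + 5))) = -1/(2*(-1/8 + 7)) = -1/(2*(-1*⅛ + 7)) = -1/(2*(-⅛ + 7)) = -1/(2*55/8) = -½*8/55 = -4/55 ≈ -0.072727)
h = 88038
c(D, x) = -77 + D (c(D, x) = D - 77 = -77 + D)
c(Q(-11, P), 49) - h = (-77 - 2) - 1*88038 = -79 - 88038 = -88117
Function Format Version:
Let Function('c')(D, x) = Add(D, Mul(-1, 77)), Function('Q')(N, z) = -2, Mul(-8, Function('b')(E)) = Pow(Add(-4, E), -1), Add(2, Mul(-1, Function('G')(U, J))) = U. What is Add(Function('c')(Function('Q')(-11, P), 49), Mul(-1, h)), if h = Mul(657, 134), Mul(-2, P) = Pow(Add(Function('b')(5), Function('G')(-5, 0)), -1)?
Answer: -88117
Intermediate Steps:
Function('G')(U, J) = Add(2, Mul(-1, U))
Function('b')(E) = Mul(Rational(-1, 8), Pow(Add(-4, E), -1))
P = Rational(-4, 55) (P = Mul(Rational(-1, 2), Pow(Add(Mul(-1, Pow(Add(-32, Mul(8, 5)), -1)), Add(2, Mul(-1, -5))), -1)) = Mul(Rational(-1, 2), Pow(Add(Mul(-1, Pow(Add(-32, 40), -1)), Add(2, 5)), -1)) = Mul(Rational(-1, 2), Pow(Add(Mul(-1, Pow(8, -1)), 7), -1)) = Mul(Rational(-1, 2), Pow(Add(Mul(-1, Rational(1, 8)), 7), -1)) = Mul(Rational(-1, 2), Pow(Add(Rational(-1, 8), 7), -1)) = Mul(Rational(-1, 2), Pow(Rational(55, 8), -1)) = Mul(Rational(-1, 2), Rational(8, 55)) = Rational(-4, 55) ≈ -0.072727)
h = 88038
Function('c')(D, x) = Add(-77, D) (Function('c')(D, x) = Add(D, -77) = Add(-77, D))
Add(Function('c')(Function('Q')(-11, P), 49), Mul(-1, h)) = Add(Add(-77, -2), Mul(-1, 88038)) = Add(-79, -88038) = -88117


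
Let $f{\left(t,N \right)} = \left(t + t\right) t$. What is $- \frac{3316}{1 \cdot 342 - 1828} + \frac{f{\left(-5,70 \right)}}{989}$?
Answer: $\frac{1676912}{734827} \approx 2.2821$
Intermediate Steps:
$f{\left(t,N \right)} = 2 t^{2}$ ($f{\left(t,N \right)} = 2 t t = 2 t^{2}$)
$- \frac{3316}{1 \cdot 342 - 1828} + \frac{f{\left(-5,70 \right)}}{989} = - \frac{3316}{1 \cdot 342 - 1828} + \frac{2 \left(-5\right)^{2}}{989} = - \frac{3316}{342 - 1828} + 2 \cdot 25 \cdot \frac{1}{989} = - \frac{3316}{-1486} + 50 \cdot \frac{1}{989} = \left(-3316\right) \left(- \frac{1}{1486}\right) + \frac{50}{989} = \frac{1658}{743} + \frac{50}{989} = \frac{1676912}{734827}$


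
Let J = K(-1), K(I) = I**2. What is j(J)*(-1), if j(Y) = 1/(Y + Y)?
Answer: -1/2 ≈ -0.50000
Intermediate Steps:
J = 1 (J = (-1)**2 = 1)
j(Y) = 1/(2*Y)
j(J)*(-1) = ((1/2)/1)*(-1) = ((1/2)*1)*(-1) = (1/2)*(-1) = -1/2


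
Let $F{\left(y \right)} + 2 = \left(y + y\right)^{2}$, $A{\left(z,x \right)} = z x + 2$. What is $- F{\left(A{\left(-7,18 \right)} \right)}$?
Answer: $-61502$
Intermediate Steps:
$A{\left(z,x \right)} = 2 + x z$ ($A{\left(z,x \right)} = x z + 2 = 2 + x z$)
$F{\left(y \right)} = -2 + 4 y^{2}$ ($F{\left(y \right)} = -2 + \left(y + y\right)^{2} = -2 + \left(2 y\right)^{2} = -2 + 4 y^{2}$)
$- F{\left(A{\left(-7,18 \right)} \right)} = - (-2 + 4 \left(2 + 18 \left(-7\right)\right)^{2}) = - (-2 + 4 \left(2 - 126\right)^{2}) = - (-2 + 4 \left(-124\right)^{2}) = - (-2 + 4 \cdot 15376) = - (-2 + 61504) = \left(-1\right) 61502 = -61502$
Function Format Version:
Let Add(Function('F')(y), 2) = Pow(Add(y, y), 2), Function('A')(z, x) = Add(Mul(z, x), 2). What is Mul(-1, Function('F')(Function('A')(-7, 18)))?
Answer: -61502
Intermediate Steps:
Function('A')(z, x) = Add(2, Mul(x, z)) (Function('A')(z, x) = Add(Mul(x, z), 2) = Add(2, Mul(x, z)))
Function('F')(y) = Add(-2, Mul(4, Pow(y, 2))) (Function('F')(y) = Add(-2, Pow(Add(y, y), 2)) = Add(-2, Pow(Mul(2, y), 2)) = Add(-2, Mul(4, Pow(y, 2))))
Mul(-1, Function('F')(Function('A')(-7, 18))) = Mul(-1, Add(-2, Mul(4, Pow(Add(2, Mul(18, -7)), 2)))) = Mul(-1, Add(-2, Mul(4, Pow(Add(2, -126), 2)))) = Mul(-1, Add(-2, Mul(4, Pow(-124, 2)))) = Mul(-1, Add(-2, Mul(4, 15376))) = Mul(-1, Add(-2, 61504)) = Mul(-1, 61502) = -61502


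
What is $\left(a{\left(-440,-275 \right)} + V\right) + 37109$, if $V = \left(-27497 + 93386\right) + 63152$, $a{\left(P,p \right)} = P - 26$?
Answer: $165684$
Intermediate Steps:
$a{\left(P,p \right)} = -26 + P$
$V = 129041$ ($V = 65889 + 63152 = 129041$)
$\left(a{\left(-440,-275 \right)} + V\right) + 37109 = \left(\left(-26 - 440\right) + 129041\right) + 37109 = \left(-466 + 129041\right) + 37109 = 128575 + 37109 = 165684$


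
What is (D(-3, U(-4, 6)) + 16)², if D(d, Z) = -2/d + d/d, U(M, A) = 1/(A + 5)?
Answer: 2809/9 ≈ 312.11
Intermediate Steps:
U(M, A) = 1/(5 + A)
D(d, Z) = 1 - 2/d (D(d, Z) = -2/d + 1 = 1 - 2/d)
(D(-3, U(-4, 6)) + 16)² = ((-2 - 3)/(-3) + 16)² = (-⅓*(-5) + 16)² = (5/3 + 16)² = (53/3)² = 2809/9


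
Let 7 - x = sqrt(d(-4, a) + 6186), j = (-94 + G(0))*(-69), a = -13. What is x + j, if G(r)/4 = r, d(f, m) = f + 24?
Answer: 6493 - sqrt(6206) ≈ 6414.2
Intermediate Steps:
d(f, m) = 24 + f
G(r) = 4*r
j = 6486 (j = (-94 + 4*0)*(-69) = (-94 + 0)*(-69) = -94*(-69) = 6486)
x = 7 - sqrt(6206) (x = 7 - sqrt((24 - 4) + 6186) = 7 - sqrt(20 + 6186) = 7 - sqrt(6206) ≈ -71.778)
x + j = (7 - sqrt(6206)) + 6486 = 6493 - sqrt(6206)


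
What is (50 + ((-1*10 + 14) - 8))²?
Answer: 2116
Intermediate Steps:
(50 + ((-1*10 + 14) - 8))² = (50 + ((-10 + 14) - 8))² = (50 + (4 - 8))² = (50 - 4)² = 46² = 2116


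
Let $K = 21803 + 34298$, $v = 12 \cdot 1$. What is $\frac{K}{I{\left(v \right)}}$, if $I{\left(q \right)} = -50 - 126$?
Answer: $- \frac{56101}{176} \approx -318.76$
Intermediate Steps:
$v = 12$
$I{\left(q \right)} = -176$
$K = 56101$
$\frac{K}{I{\left(v \right)}} = \frac{56101}{-176} = 56101 \left(- \frac{1}{176}\right) = - \frac{56101}{176}$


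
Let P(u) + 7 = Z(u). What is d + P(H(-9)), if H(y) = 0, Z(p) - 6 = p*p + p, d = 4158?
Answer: 4157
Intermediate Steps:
Z(p) = 6 + p + p² (Z(p) = 6 + (p*p + p) = 6 + (p² + p) = 6 + (p + p²) = 6 + p + p²)
P(u) = -1 + u + u² (P(u) = -7 + (6 + u + u²) = -1 + u + u²)
d + P(H(-9)) = 4158 + (-1 + 0 + 0²) = 4158 + (-1 + 0 + 0) = 4158 - 1 = 4157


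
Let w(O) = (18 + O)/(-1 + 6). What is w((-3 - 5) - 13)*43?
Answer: -129/5 ≈ -25.800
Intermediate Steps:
w(O) = 18/5 + O/5 (w(O) = (18 + O)/5 = (18 + O)*(⅕) = 18/5 + O/5)
w((-3 - 5) - 13)*43 = (18/5 + ((-3 - 5) - 13)/5)*43 = (18/5 + (-8 - 13)/5)*43 = (18/5 + (⅕)*(-21))*43 = (18/5 - 21/5)*43 = -⅗*43 = -129/5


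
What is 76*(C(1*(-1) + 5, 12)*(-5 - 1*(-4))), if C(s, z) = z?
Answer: -912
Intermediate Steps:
76*(C(1*(-1) + 5, 12)*(-5 - 1*(-4))) = 76*(12*(-5 - 1*(-4))) = 76*(12*(-5 + 4)) = 76*(12*(-1)) = 76*(-12) = -912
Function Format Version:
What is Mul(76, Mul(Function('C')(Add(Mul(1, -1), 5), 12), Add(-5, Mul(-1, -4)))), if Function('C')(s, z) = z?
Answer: -912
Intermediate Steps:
Mul(76, Mul(Function('C')(Add(Mul(1, -1), 5), 12), Add(-5, Mul(-1, -4)))) = Mul(76, Mul(12, Add(-5, Mul(-1, -4)))) = Mul(76, Mul(12, Add(-5, 4))) = Mul(76, Mul(12, -1)) = Mul(76, -12) = -912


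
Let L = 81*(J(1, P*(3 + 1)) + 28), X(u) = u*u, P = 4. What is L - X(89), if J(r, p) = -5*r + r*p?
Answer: -4762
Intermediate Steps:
J(r, p) = -5*r + p*r
X(u) = u²
L = 3159 (L = 81*(1*(-5 + 4*(3 + 1)) + 28) = 81*(1*(-5 + 4*4) + 28) = 81*(1*(-5 + 16) + 28) = 81*(1*11 + 28) = 81*(11 + 28) = 81*39 = 3159)
L - X(89) = 3159 - 1*89² = 3159 - 1*7921 = 3159 - 7921 = -4762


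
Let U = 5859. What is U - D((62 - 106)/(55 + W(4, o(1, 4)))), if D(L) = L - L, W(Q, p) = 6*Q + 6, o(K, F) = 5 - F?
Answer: 5859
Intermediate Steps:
W(Q, p) = 6 + 6*Q
D(L) = 0
U - D((62 - 106)/(55 + W(4, o(1, 4)))) = 5859 - 1*0 = 5859 + 0 = 5859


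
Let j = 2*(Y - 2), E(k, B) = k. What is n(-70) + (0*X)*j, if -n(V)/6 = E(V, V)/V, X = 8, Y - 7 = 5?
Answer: -6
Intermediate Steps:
Y = 12 (Y = 7 + 5 = 12)
j = 20 (j = 2*(12 - 2) = 2*10 = 20)
n(V) = -6 (n(V) = -6*V/V = -6*1 = -6)
n(-70) + (0*X)*j = -6 + (0*8)*20 = -6 + 0*20 = -6 + 0 = -6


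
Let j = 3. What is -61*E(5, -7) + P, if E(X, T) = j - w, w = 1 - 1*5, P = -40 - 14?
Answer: -481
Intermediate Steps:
P = -54
w = -4 (w = 1 - 5 = -4)
E(X, T) = 7 (E(X, T) = 3 - 1*(-4) = 3 + 4 = 7)
-61*E(5, -7) + P = -61*7 - 54 = -427 - 54 = -481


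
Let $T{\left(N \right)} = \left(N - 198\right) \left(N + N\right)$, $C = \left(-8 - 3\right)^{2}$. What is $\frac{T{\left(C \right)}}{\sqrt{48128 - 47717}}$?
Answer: $- \frac{18634 \sqrt{411}}{411} \approx -919.15$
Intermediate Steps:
$C = 121$ ($C = \left(-11\right)^{2} = 121$)
$T{\left(N \right)} = 2 N \left(-198 + N\right)$ ($T{\left(N \right)} = \left(-198 + N\right) 2 N = 2 N \left(-198 + N\right)$)
$\frac{T{\left(C \right)}}{\sqrt{48128 - 47717}} = \frac{2 \cdot 121 \left(-198 + 121\right)}{\sqrt{48128 - 47717}} = \frac{2 \cdot 121 \left(-77\right)}{\sqrt{411}} = - 18634 \frac{\sqrt{411}}{411} = - \frac{18634 \sqrt{411}}{411}$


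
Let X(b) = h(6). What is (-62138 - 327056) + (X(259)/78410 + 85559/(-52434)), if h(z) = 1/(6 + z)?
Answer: -3200238874450361/8222699880 ≈ -3.8920e+5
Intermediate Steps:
X(b) = 1/12 (X(b) = 1/(6 + 6) = 1/12)
(-62138 - 327056) + (X(259)/78410 + 85559/(-52434)) = (-62138 - 327056) + ((1/12)/78410 + 85559/(-52434)) = -389194 + ((1/12)*(1/78410) + 85559*(-1/52434)) = -389194 + (1/940920 - 85559/52434) = -389194 - 13417353641/8222699880 = -3200238874450361/8222699880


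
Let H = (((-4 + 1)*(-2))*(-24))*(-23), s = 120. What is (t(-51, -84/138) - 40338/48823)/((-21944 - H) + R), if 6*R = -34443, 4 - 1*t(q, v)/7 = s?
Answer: 79369228/3026684239 ≈ 0.026223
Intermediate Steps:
t(q, v) = -812 (t(q, v) = 28 - 7*120 = 28 - 840 = -812)
R = -11481/2 (R = (⅙)*(-34443) = -11481/2 ≈ -5740.5)
H = 3312 (H = (-3*(-2)*(-24))*(-23) = (6*(-24))*(-23) = -144*(-23) = 3312)
(t(-51, -84/138) - 40338/48823)/((-21944 - H) + R) = (-812 - 40338/48823)/((-21944 - 1*3312) - 11481/2) = (-812 - 40338*1/48823)/((-21944 - 3312) - 11481/2) = (-812 - 40338/48823)/(-25256 - 11481/2) = -39684614/(48823*(-61993/2)) = -39684614/48823*(-2/61993) = 79369228/3026684239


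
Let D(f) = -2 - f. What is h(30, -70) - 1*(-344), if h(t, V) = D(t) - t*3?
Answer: 222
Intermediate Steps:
h(t, V) = -2 - 4*t (h(t, V) = (-2 - t) - t*3 = (-2 - t) - 3*t = -2 - 4*t)
h(30, -70) - 1*(-344) = (-2 - 4*30) - 1*(-344) = (-2 - 120) + 344 = -122 + 344 = 222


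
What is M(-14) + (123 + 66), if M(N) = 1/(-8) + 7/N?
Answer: 1507/8 ≈ 188.38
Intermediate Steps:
M(N) = -⅛ + 7/N (M(N) = 1*(-⅛) + 7/N = -⅛ + 7/N)
M(-14) + (123 + 66) = (⅛)*(56 - 1*(-14))/(-14) + (123 + 66) = (⅛)*(-1/14)*(56 + 14) + 189 = (⅛)*(-1/14)*70 + 189 = -5/8 + 189 = 1507/8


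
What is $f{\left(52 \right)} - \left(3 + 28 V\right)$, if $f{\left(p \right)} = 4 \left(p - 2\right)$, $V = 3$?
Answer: $113$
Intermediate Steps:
$f{\left(p \right)} = -8 + 4 p$ ($f{\left(p \right)} = 4 \left(-2 + p\right) = -8 + 4 p$)
$f{\left(52 \right)} - \left(3 + 28 V\right) = \left(-8 + 4 \cdot 52\right) - 87 = \left(-8 + 208\right) - 87 = 200 - 87 = 113$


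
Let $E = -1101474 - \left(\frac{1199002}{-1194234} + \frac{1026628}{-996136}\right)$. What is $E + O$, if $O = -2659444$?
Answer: $- \frac{559257361802199901}{148702434978} \approx -3.7609 \cdot 10^{6}$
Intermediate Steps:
$E = - \frac{163791563314567669}{148702434978}$ ($E = -1101474 - \left(1199002 \left(- \frac{1}{1194234}\right) + 1026628 \left(- \frac{1}{996136}\right)\right) = -1101474 - \left(- \frac{599501}{597117} - \frac{256657}{249034}\right) = -1101474 - - \frac{302550389903}{148702434978} = -1101474 + \frac{302550389903}{148702434978} = - \frac{163791563314567669}{148702434978} \approx -1.1015 \cdot 10^{6}$)
$E + O = - \frac{163791563314567669}{148702434978} - 2659444 = - \frac{559257361802199901}{148702434978}$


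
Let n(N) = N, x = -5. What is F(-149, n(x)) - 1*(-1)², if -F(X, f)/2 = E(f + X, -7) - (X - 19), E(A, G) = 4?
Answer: -345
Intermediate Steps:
F(X, f) = -46 + 2*X (F(X, f) = -2*(4 - (X - 19)) = -2*(4 - (-19 + X)) = -2*(4 + (19 - X)) = -2*(23 - X) = -46 + 2*X)
F(-149, n(x)) - 1*(-1)² = (-46 + 2*(-149)) - 1*(-1)² = (-46 - 298) - 1*1 = -344 - 1 = -345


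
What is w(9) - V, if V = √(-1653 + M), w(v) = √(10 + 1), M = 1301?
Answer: √11 - 4*I*√22 ≈ 3.3166 - 18.762*I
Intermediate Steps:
w(v) = √11
V = 4*I*√22 (V = √(-1653 + 1301) = √(-352) = 4*I*√22 ≈ 18.762*I)
w(9) - V = √11 - 4*I*√22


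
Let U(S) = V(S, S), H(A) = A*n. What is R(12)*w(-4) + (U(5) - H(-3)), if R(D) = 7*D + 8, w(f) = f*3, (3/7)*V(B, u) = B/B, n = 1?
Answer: -3296/3 ≈ -1098.7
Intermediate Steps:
V(B, u) = 7/3 (V(B, u) = 7*(B/B)/3 = (7/3)*1 = 7/3)
H(A) = A (H(A) = A*1 = A)
w(f) = 3*f
U(S) = 7/3
R(D) = 8 + 7*D
R(12)*w(-4) + (U(5) - H(-3)) = (8 + 7*12)*(3*(-4)) + (7/3 - 1*(-3)) = (8 + 84)*(-12) + (7/3 + 3) = 92*(-12) + 16/3 = -1104 + 16/3 = -3296/3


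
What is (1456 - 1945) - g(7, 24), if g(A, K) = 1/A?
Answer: -3424/7 ≈ -489.14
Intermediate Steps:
(1456 - 1945) - g(7, 24) = (1456 - 1945) - 1/7 = -489 - 1*⅐ = -489 - ⅐ = -3424/7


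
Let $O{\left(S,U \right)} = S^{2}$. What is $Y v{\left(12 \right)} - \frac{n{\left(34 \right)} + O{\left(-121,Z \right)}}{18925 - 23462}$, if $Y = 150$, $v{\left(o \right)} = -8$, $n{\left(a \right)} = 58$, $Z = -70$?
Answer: $- \frac{5429701}{4537} \approx -1196.8$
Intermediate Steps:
$Y v{\left(12 \right)} - \frac{n{\left(34 \right)} + O{\left(-121,Z \right)}}{18925 - 23462} = 150 \left(-8\right) - \frac{58 + \left(-121\right)^{2}}{18925 - 23462} = -1200 - \frac{58 + 14641}{-4537} = -1200 - 14699 \left(- \frac{1}{4537}\right) = -1200 - - \frac{14699}{4537} = -1200 + \frac{14699}{4537} = - \frac{5429701}{4537}$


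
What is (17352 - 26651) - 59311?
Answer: -68610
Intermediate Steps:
(17352 - 26651) - 59311 = -9299 - 59311 = -68610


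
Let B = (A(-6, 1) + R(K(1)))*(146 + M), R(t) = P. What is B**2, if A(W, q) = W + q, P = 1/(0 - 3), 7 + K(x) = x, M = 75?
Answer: 12503296/9 ≈ 1.3893e+6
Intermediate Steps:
K(x) = -7 + x
P = -1/3 (P = 1/(-3) = -1/3 ≈ -0.33333)
R(t) = -1/3
B = -3536/3 (B = ((-6 + 1) - 1/3)*(146 + 75) = (-5 - 1/3)*221 = -16/3*221 = -3536/3 ≈ -1178.7)
B**2 = (-3536/3)**2 = 12503296/9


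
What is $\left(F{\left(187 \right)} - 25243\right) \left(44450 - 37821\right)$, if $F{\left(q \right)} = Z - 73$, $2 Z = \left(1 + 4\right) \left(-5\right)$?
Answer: $- \frac{335805253}{2} \approx -1.679 \cdot 10^{8}$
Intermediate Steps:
$Z = - \frac{25}{2}$ ($Z = \frac{\left(1 + 4\right) \left(-5\right)}{2} = \frac{5 \left(-5\right)}{2} = \frac{1}{2} \left(-25\right) = - \frac{25}{2} \approx -12.5$)
$F{\left(q \right)} = - \frac{171}{2}$ ($F{\left(q \right)} = - \frac{25}{2} - 73 = - \frac{171}{2}$)
$\left(F{\left(187 \right)} - 25243\right) \left(44450 - 37821\right) = \left(- \frac{171}{2} - 25243\right) \left(44450 - 37821\right) = \left(- \frac{50657}{2}\right) 6629 = - \frac{335805253}{2}$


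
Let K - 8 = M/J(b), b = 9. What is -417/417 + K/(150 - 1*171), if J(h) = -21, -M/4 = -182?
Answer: 17/63 ≈ 0.26984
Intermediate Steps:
M = 728 (M = -4*(-182) = 728)
K = -80/3 (K = 8 + 728/(-21) = 8 + 728*(-1/21) = 8 - 104/3 = -80/3 ≈ -26.667)
-417/417 + K/(150 - 1*171) = -417/417 - 80/(3*(150 - 1*171)) = -417*1/417 - 80/(3*(150 - 171)) = -1 - 80/3/(-21) = -1 - 80/3*(-1/21) = -1 + 80/63 = 17/63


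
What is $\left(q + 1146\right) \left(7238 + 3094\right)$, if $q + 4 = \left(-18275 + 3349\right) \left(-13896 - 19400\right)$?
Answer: $5134768823016$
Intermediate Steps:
$q = 496976092$ ($q = -4 + \left(-18275 + 3349\right) \left(-13896 - 19400\right) = -4 - -496976096 = -4 + 496976096 = 496976092$)
$\left(q + 1146\right) \left(7238 + 3094\right) = \left(496976092 + 1146\right) \left(7238 + 3094\right) = 496977238 \cdot 10332 = 5134768823016$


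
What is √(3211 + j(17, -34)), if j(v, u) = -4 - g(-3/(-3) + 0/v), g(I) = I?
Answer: √3206 ≈ 56.622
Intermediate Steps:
j(v, u) = -5 (j(v, u) = -4 - (-3/(-3) + 0/v) = -4 - (-3*(-⅓) + 0) = -4 - (1 + 0) = -4 - 1*1 = -4 - 1 = -5)
√(3211 + j(17, -34)) = √(3211 - 5) = √3206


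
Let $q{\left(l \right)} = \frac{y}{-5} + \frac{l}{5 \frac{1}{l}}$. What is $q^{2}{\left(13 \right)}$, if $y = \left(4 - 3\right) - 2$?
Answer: $1156$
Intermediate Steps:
$y = -1$ ($y = 1 - 2 = -1$)
$q{\left(l \right)} = \frac{1}{5} + \frac{l^{2}}{5}$ ($q{\left(l \right)} = - \frac{1}{-5} + \frac{l}{5 \frac{1}{l}} = \left(-1\right) \left(- \frac{1}{5}\right) + l \frac{l}{5} = \frac{1}{5} + \frac{l^{2}}{5}$)
$q^{2}{\left(13 \right)} = \left(\frac{1}{5} + \frac{13^{2}}{5}\right)^{2} = \left(\frac{1}{5} + \frac{1}{5} \cdot 169\right)^{2} = \left(\frac{1}{5} + \frac{169}{5}\right)^{2} = 34^{2} = 1156$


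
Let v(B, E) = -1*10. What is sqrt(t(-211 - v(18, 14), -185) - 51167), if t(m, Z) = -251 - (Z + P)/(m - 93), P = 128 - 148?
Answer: I*sqrt(90702582)/42 ≈ 226.76*I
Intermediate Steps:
P = -20
v(B, E) = -10
t(m, Z) = -251 - (-20 + Z)/(-93 + m) (t(m, Z) = -251 - (Z - 20)/(m - 93) = -251 - (-20 + Z)/(-93 + m))
sqrt(t(-211 - v(18, 14), -185) - 51167) = sqrt((23363 - 1*(-185) - 251*(-211 - 1*(-10)))/(-93 + (-211 - 1*(-10))) - 51167) = sqrt((23363 + 185 - 251*(-211 + 10))/(-93 + (-211 + 10)) - 51167) = sqrt((23363 + 185 - 251*(-201))/(-93 - 201) - 51167) = sqrt((23363 + 185 + 50451)/(-294) - 51167) = sqrt(-1/294*73999 - 51167) = sqrt(-73999/294 - 51167) = sqrt(-15117097/294) = I*sqrt(90702582)/42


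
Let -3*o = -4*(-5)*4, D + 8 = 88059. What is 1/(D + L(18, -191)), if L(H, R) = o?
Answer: 3/264073 ≈ 1.1360e-5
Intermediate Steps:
D = 88051 (D = -8 + 88059 = 88051)
o = -80/3 (o = -(-4*(-5))*4/3 = -20*4/3 = -1/3*80 = -80/3 ≈ -26.667)
L(H, R) = -80/3
1/(D + L(18, -191)) = 1/(88051 - 80/3) = 1/(264073/3) = 3/264073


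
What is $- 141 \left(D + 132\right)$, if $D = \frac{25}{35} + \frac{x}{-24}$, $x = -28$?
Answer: $- \frac{264281}{14} \approx -18877.0$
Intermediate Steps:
$D = \frac{79}{42}$ ($D = \frac{25}{35} - \frac{28}{-24} = 25 \cdot \frac{1}{35} - - \frac{7}{6} = \frac{5}{7} + \frac{7}{6} = \frac{79}{42} \approx 1.881$)
$- 141 \left(D + 132\right) = - 141 \left(\frac{79}{42} + 132\right) = \left(-141\right) \frac{5623}{42} = - \frac{264281}{14}$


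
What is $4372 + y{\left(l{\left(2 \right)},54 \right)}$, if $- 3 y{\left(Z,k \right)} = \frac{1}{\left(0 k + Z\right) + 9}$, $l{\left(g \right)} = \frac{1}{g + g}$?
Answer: $\frac{485288}{111} \approx 4372.0$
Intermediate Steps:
$l{\left(g \right)} = \frac{1}{2 g}$
$y{\left(Z,k \right)} = - \frac{1}{3 \left(9 + Z\right)}$ ($y{\left(Z,k \right)} = - \frac{1}{3 \left(\left(0 k + Z\right) + 9\right)} = - \frac{1}{3 \left(\left(0 + Z\right) + 9\right)} = - \frac{1}{3 \left(Z + 9\right)} = - \frac{1}{3 \left(9 + Z\right)}$)
$4372 + y{\left(l{\left(2 \right)},54 \right)} = 4372 - \frac{1}{27 + 3 \frac{1}{2 \cdot 2}} = 4372 - \frac{1}{27 + 3 \cdot \frac{1}{2} \cdot \frac{1}{2}} = 4372 - \frac{1}{27 + 3 \cdot \frac{1}{4}} = 4372 - \frac{1}{27 + \frac{3}{4}} = 4372 - \frac{1}{\frac{111}{4}} = 4372 - \frac{4}{111} = \frac{485288}{111}$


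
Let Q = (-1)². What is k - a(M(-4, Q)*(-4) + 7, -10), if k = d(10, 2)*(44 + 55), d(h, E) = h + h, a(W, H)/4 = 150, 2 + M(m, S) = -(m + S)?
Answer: 1380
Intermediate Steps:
Q = 1
M(m, S) = -2 - S - m (M(m, S) = -2 - (m + S) = -2 - (S + m) = -2 + (-S - m) = -2 - S - m)
a(W, H) = 600 (a(W, H) = 4*150 = 600)
d(h, E) = 2*h
k = 1980 (k = (2*10)*(44 + 55) = 20*99 = 1980)
k - a(M(-4, Q)*(-4) + 7, -10) = 1980 - 1*600 = 1980 - 600 = 1380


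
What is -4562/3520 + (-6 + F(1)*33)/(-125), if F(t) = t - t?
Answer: -54913/44000 ≈ -1.2480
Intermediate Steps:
F(t) = 0
-4562/3520 + (-6 + F(1)*33)/(-125) = -4562/3520 + (-6 + 0*33)/(-125) = -4562*1/3520 + (-6 + 0)*(-1/125) = -2281/1760 - 6*(-1/125) = -2281/1760 + 6/125 = -54913/44000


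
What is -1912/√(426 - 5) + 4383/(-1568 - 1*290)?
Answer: -4383/1858 - 1912*√421/421 ≈ -95.544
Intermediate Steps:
-1912/√(426 - 5) + 4383/(-1568 - 1*290) = -1912*√421/421 + 4383/(-1568 - 290) = -1912*√421/421 + 4383/(-1858) = -1912*√421/421 + 4383*(-1/1858) = -1912*√421/421 - 4383/1858 = -4383/1858 - 1912*√421/421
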